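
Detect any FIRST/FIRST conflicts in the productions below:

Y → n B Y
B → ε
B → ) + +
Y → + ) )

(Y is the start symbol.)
Productions for Y:
  Y → n B Y: FIRST = { 'n' }
  Y → + ) ): FIRST = { '+' }
Productions for B:
  B → ε: FIRST = { ε }
  B → ) + +: FIRST = { ')' }

All alternatives of each non-terminal have pairwise disjoint FIRST sets.

Answer: No FIRST/FIRST conflicts.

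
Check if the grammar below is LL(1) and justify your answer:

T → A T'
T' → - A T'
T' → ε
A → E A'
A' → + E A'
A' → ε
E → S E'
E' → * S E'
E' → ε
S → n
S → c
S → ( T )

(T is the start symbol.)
Yes, the grammar is LL(1).

Relevant sets:
  FOLLOW(T') = { $, ')' }
  FOLLOW(A') = { $, ')', '-' }
  FOLLOW(E') = { $, ')', '+', '-' }

For T':
  PREDICT(T' → '-' A T') = { '-' }
  PREDICT(T' → ε) = { $, ')' }
For A':
  PREDICT(A' → '+' E A') = { '+' }
  PREDICT(A' → ε) = { $, ')', '-' }
For E':
  PREDICT(E' → '*' S E') = { '*' }
  PREDICT(E' → ε) = { $, ')', '+', '-' }
For S:
  PREDICT(S → n) = { 'n' }
  PREDICT(S → c) = { 'c' }
  PREDICT(S → '(' T ')') = { '(' }
T, A, E have a single production, so nothing to check there.

All predict sets are disjoint. The grammar IS LL(1).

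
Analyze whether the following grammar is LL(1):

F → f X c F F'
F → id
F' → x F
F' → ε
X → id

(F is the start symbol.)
No. Predict set conflict for F': { 'x' }

Relevant sets:
  FOLLOW(F') = { $, 'x' }

For F:
  PREDICT(F → f X c F F') = { 'f' }
  PREDICT(F → id) = { 'id' }
For F':
  PREDICT(F' → x F) = { 'x' }
  PREDICT(F' → ε) = { $, 'x' }
X has a single production, so nothing to check there.

Conflict found: Predict set conflict for F': { 'x' }
The grammar is NOT LL(1).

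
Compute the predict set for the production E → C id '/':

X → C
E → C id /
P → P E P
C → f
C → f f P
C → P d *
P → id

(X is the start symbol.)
{ 'f', 'id' }

PREDICT(E → C id '/') = (FIRST(RHS) \ {ε}) ∪ (FOLLOW(E) if ε ∈ FIRST(RHS), i.e. RHS ⇒* ε)
FIRST(C) = { 'f', 'id' }
FIRST(C id '/') = { 'f', 'id' }
ε ∉ FIRST(C id '/'), so FOLLOW(E) is not added.
PREDICT(E → C id '/') = { 'f', 'id' }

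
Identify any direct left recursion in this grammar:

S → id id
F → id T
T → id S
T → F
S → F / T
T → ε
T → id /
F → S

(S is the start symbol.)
No direct left recursion

S → id id: starts with id
F → id T: starts with id
T → id S: starts with id
T → F: starts with F
S → F / T: starts with F
T → ε: starts with ε
T → id /: starts with id
F → S: starts with S

No direct left recursion found.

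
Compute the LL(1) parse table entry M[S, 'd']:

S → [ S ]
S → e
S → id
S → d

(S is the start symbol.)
To find M[S, 'd'], we find productions for S where 'd' is in the predict set (PREDICT(N → α) = (FIRST(α) \ {ε}) ∪ (FOLLOW(N) if α ⇒* ε)).

S → [ S ]: PREDICT = { '[' }
S → e: PREDICT = { 'e' }
S → id: PREDICT = { 'id' }
S → d: PREDICT = { 'd' }
  'd' is in predict set, so this production goes in M[S, 'd']

M[S, 'd'] = S → d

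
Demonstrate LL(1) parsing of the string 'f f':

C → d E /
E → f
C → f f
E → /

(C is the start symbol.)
LL(1) parsing maintains a stack (initially the start symbol over $) and the input. At each step: if the stack top is a terminal, match it against the current input token; if it is a non-terminal N, replace it with the RHS of M[N, lookahead] (the unique production whose predict set contains the lookahead).

Stack is shown with the top on the left.

Stack  Input  Action
--------------------
C $    f f $  output C → f f
f f $  f f $  match 'f'
f $    f $    match 'f'
$      $      accept

The string is accepted.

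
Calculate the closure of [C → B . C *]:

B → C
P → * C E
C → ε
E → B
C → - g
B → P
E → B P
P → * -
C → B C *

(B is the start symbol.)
To compute CLOSURE, for each item [A → α.Bβ] where B is a non-terminal, add [B → .γ] for all productions B → γ; repeat for the newly added items until nothing changes.

Start with: [C → B . C *]
  [C → B . C *] has the dot before C: add [C → .], [C → . - g], [C → . B C *]
  [C → . B C *] has the dot before B: add [B → . C], [B → . P]
  [B → . P] has the dot before P: add [P → . * C E], [P → . * -]
No further items can be added.

CLOSURE = { [B → . C], [B → . P], [C → . - g], [C → . B C *], [C → .], [C → B . C *], [P → . * -], [P → . * C E] }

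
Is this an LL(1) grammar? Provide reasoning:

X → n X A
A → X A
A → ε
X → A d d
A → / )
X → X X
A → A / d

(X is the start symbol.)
A grammar is LL(1) if for each non-terminal N with multiple productions, the predict sets of those productions are pairwise disjoint, where PREDICT(N → α) = (FIRST(α) \ {ε}) ∪ (FOLLOW(N) if α ⇒* ε).

Relevant sets:
  FIRST(A) = { '/', 'd', 'n', ε }
  FIRST(X) = { '/', 'd', 'n' }
  FOLLOW(A) = { $, '/', 'd', 'n' }

For X:
  PREDICT(X → n X A) = { 'n' }
  PREDICT(X → A d d) = { '/', 'd', 'n' }
  PREDICT(X → X X) = { '/', 'd', 'n' }
For A:
  PREDICT(A → X A) = { '/', 'd', 'n' }
  PREDICT(A → ε) = { $, '/', 'd', 'n' }
  PREDICT(A → '/' ')') = { '/' }
  PREDICT(A → A '/' d) = { '/', 'd', 'n' }

Conflict found: Predict set conflict for X: { 'n' }
The grammar is NOT LL(1).

Answer: No. Predict set conflict for X: { 'n' }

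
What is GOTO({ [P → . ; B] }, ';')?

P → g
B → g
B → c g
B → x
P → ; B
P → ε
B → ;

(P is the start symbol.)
{ [B → . ;], [B → . c g], [B → . g], [B → . x], [P → ; . B] }

GOTO(I, ';') = CLOSURE({ [A → αX.β] : [A → α.Xβ] ∈ I, X = ';' })

Items with dot before ';', with the dot advanced:
  [P → . ; B] → [P → ; . B]
Closure of the advanced items:
  [P → ; . B] has the dot before B: add [B → . g], [B → . c g], [B → . x], [B → . ;]

GOTO = { [B → . ;], [B → . c g], [B → . g], [B → . x], [P → ; . B] }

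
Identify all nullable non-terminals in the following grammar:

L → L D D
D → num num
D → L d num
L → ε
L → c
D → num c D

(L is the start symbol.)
{ 'L' }

A non-terminal is nullable if it can derive ε (the empty string): either it has an ε-production, or it has a production whose right-hand side consists entirely of nullable non-terminals.

ε-productions: L → ε
So L is immediately nullable.
No further non-terminal can be added: every production for the remaining non-terminals contains a terminal or a non-nullable non-terminal.
Nullable = { 'L' }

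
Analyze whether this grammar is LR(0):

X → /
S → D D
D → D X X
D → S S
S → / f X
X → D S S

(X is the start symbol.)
A grammar is LR(0) if no state in the canonical LR(0) collection has:
  - both a shift item (dot before a terminal) and a complete item (shift-reduce conflict), or
  - two or more complete items (reduce-reduce conflict; the accept item [X' → X .] counts as a complete item here).

Augment with X' → X and build the canonical LR(0) collection (I0 = CLOSURE({[X' → . X]}), then GOTO on every symbol after a dot until no new states appear). It has 15 states:
  I0: { [D → . D X X], [D → . S S], [S → . / f X], [S → . D D], [X → . /], [X → . D S S], [X' → . X] }  — shift
  I1: { [S → / . f X], [X → / .] }  — shift, reduce
  I2: { [D → . D X X], [D → . S S], [D → D . X X], [S → . / f X], [S → . D D], [S → D . D], [X → . /], [X → . D S S], [X → D . S S] }  — shift
  I3: { [D → . D X X], [D → . S S], [D → S . S], [S → . / f X], [S → . D D] }  — shift
  I4: { [X' → X .] }  — accept
  I5: { [S → / . f X] }  — shift
  I6: { [D → . D X X], [D → . S S], [D → D . X X], [S → . / f X], [S → . D D], [S → D . D], [X → . /], [X → . D S S] }  — shift
  I7: { [D → . D X X], [D → . S S], [D → S . S], [D → S S .], [S → . / f X], [S → . D D] }  — shift, reduce
  I8: { [D → . D X X], [D → . S S], [D → D . X X], [S → . / f X], [S → . D D], [S → D . D], [S → D D .], [X → . /], [X → . D S S], [X → D . S S] }  — shift, reduce
  I9: { [D → . D X X], [D → . S S], [D → D X . X], [S → . / f X], [S → . D D], [X → . /], [X → . D S S] }  — shift
  I10: { [D → D X X .] }  — reduce
  I11: { [D → . D X X], [D → . S S], [D → S . S], [S → . / f X], [S → . D D], [X → D S . S] }  — shift
  I12: { [D → . D X X], [D → . S S], [D → S . S], [D → S S .], [S → . / f X], [S → . D D], [X → D S S .] }  — shift, 2 reduces
  I13: { [D → . D X X], [D → . S S], [S → . / f X], [S → . D D], [S → / f . X], [X → . /], [X → . D S S] }  — shift
  I14: { [S → / f X .] }  — reduce

Conflict in state I1:
  Shift-reduce conflict between [X → / .] and [S → / . f X]
So the grammar is NOT LR(0).

Answer: No. Shift-reduce conflict between [X → / .] and [S → / . f X]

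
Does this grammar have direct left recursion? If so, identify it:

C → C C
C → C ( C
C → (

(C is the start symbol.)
Yes, C is left-recursive

C → C C: LEFT RECURSIVE (starts with C)
C → C ( C: LEFT RECURSIVE (starts with C)
C → (: starts with '('

The grammar has direct left recursion on: C.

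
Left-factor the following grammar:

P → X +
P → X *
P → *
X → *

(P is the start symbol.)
Left-factoring transforms A → αβ₁ | αβ₂ into A → αA' and A' → β₁ | β₂
(α is the longest common prefix among the alternatives). Repeat until
no nonterminal has two alternatives with a common prefix.

Round 1: P has alternatives sharing prefix 'X'. Introduce P': P → X P'
  Add: P' → +
  Add: P' → *

No remaining common prefixes — done.

Resulting grammar:
P → X P'
P' → +
P' → *
P → *
X → *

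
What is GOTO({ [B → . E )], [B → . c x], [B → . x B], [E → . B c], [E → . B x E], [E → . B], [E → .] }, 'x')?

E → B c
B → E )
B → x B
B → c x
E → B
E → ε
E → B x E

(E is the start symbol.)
{ [B → . E )], [B → . c x], [B → . x B], [B → x . B], [E → . B c], [E → . B x E], [E → . B], [E → .] }

GOTO(I, 'x') = CLOSURE({ [A → αX.β] : [A → α.Xβ] ∈ I, X = 'x' })

Items with dot before 'x', with the dot advanced:
  [B → . x B] → [B → x . B]
Closure of the advanced items:
  [B → x . B] has the dot before B: add [B → . E )], [B → . x B], [B → . c x]
  [B → . E )] has the dot before E: add [E → . B c], [E → . B], [E → .], [E → . B x E]

GOTO = { [B → . E )], [B → . c x], [B → . x B], [B → x . B], [E → . B c], [E → . B x E], [E → . B], [E → .] }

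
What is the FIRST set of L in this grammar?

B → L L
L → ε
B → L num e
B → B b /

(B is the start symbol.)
{ ε }

From L → ε:
  - ε-production, so ε ∈ FIRST(L)

Collecting: FIRST(L) = { ε }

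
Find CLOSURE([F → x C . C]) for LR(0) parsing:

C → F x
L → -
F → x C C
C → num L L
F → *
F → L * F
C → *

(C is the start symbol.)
To compute CLOSURE, for each item [A → α.Bβ] where B is a non-terminal, add [B → .γ] for all productions B → γ; repeat for the newly added items until nothing changes.

Start with: [F → x C . C]
  [F → x C . C] has the dot before C: add [C → . F x], [C → . num L L], [C → . *]
  [C → . F x] has the dot before F: add [F → . x C C], [F → . *], [F → . L * F]
  [F → . L * F] has the dot before L: add [L → . -]
No further items can be added.

CLOSURE = { [C → . *], [C → . F x], [C → . num L L], [F → . *], [F → . L * F], [F → . x C C], [F → x C . C], [L → . -] }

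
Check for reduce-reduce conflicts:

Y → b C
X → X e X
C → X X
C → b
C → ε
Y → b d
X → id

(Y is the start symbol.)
Augment with Y' → Y and build the canonical LR(0) collection (I0 = CLOSURE({[Y' → . Y]}), then GOTO on every symbol after a dot until no new states appear). It has 11 states:
  I0: { [Y → . b C], [Y → . b d], [Y' → . Y] }  — shift
  I1: { [Y' → Y .] }  — accept
  I2: { [C → . X X], [C → . b], [C → .], [X → . X e X], [X → . id], [Y → b . C], [Y → b . d] }  — shift, reduce
  I3: { [Y → b C .] }  — reduce
  I4: { [C → X . X], [X → . X e X], [X → . id], [X → X . e X] }  — shift
  I5: { [C → b .] }  — reduce
  I6: { [Y → b d .] }  — reduce
  I7: { [X → id .] }  — reduce
  I8: { [C → X X .], [X → X . e X] }  — shift, reduce
  I9: { [X → . X e X], [X → . id], [X → X e . X] }  — shift
  I10: { [X → X . e X], [X → X e X .] }  — shift, reduce

No state contains more than one complete item.

Answer: No reduce-reduce conflicts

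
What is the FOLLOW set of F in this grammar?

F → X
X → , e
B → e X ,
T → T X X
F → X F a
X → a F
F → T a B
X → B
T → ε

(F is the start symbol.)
{ $, ',', 'a', 'e' }

F is the start symbol, so $ ∈ FOLLOW(F).
In F → X F a: F is followed by a, add FIRST(a) \ {ε} = { 'a' }
In X → a F: F is at the end, add FOLLOW(X)

The FOLLOW sets referred to above (computed the same way, to a fixed point):
  FOLLOW(X) = { $, ',', 'a', 'e' }

Taking the union: FOLLOW(F) = { $, ',', 'a', 'e' }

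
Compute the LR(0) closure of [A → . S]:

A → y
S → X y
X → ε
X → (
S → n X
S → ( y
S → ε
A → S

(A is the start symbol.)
{ [A → . S], [S → . ( y], [S → . X y], [S → . n X], [S → .], [X → . (], [X → .] }

Start with: [A → . S]
  [A → . S] has the dot before S: add [S → . X y], [S → . n X], [S → . ( y], [S → .]
  [S → . X y] has the dot before X: add [X → .], [X → . (]
No further items can be added.

CLOSURE = { [A → . S], [S → . ( y], [S → . X y], [S → . n X], [S → .], [X → . (], [X → .] }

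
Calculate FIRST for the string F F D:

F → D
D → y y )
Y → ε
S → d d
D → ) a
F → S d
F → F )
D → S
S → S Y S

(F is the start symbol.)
FIRST sets of the non-terminals involved (from the grammar, by fixed-point iteration):
  FIRST(F) = { ')', 'd', 'y' }

To compute FIRST(F F D), process the symbols left to right:
Symbol F is a non-terminal. Add FIRST(F) \ {ε} = { ')', 'd', 'y' }
F is not nullable (ε ∉ FIRST(F)), so stop here.
FIRST(F F D) = { ')', 'd', 'y' }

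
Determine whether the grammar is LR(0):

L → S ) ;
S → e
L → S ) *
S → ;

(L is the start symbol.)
A grammar is LR(0) if no state in the canonical LR(0) collection has:
  - both a shift item (dot before a terminal) and a complete item (shift-reduce conflict), or
  - two or more complete items (reduce-reduce conflict; the accept item [L' → L .] counts as a complete item here).

Augment with L' → L and build the canonical LR(0) collection (I0 = CLOSURE({[L' → . L]}), then GOTO on every symbol after a dot until no new states appear). It has 8 states:
  I0: { [L → . S ) *], [L → . S ) ;], [L' → . L], [S → . ;], [S → . e] }  — shift
  I1: { [S → ; .] }  — reduce
  I2: { [L' → L .] }  — accept
  I3: { [L → S . ) *], [L → S . ) ;] }  — shift
  I4: { [S → e .] }  — reduce
  I5: { [L → S ) . *], [L → S ) . ;] }  — shift
  I6: { [L → S ) * .] }  — reduce
  I7: { [L → S ) ; .] }  — reduce

Every state is either a pure shift/goto state or contains exactly one complete item and nothing to shift — no conflicts. The grammar is LR(0).

Answer: Yes, the grammar is LR(0)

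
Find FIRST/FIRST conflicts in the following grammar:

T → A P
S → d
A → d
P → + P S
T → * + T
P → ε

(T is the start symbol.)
FIRST sets of the non-terminals at (or reachable through a nullable prefix from) the front of some alternative:
  FIRST(A) = { 'd' }

Productions for T:
  T → A P: FIRST = { 'd' }
  T → * + T: FIRST = { '*' }
Productions for P:
  P → + P S: FIRST = { '+' }
  P → ε: FIRST = { ε }
S, A have only one production, so no FIRST/FIRST conflict is possible there.

All alternatives of each non-terminal have pairwise disjoint FIRST sets.

Answer: No FIRST/FIRST conflicts.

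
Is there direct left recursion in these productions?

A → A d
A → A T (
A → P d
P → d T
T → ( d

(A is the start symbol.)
Yes, A is left-recursive

Direct left recursion occurs when N → N α for some non-terminal N (the right-hand side begins with the left-hand side itself).

A → A d: LEFT RECURSIVE (starts with A)
A → A T (: LEFT RECURSIVE (starts with A)
A → P d: starts with P
P → d T: starts with d
T → ( d: starts with '('

The grammar has direct left recursion on: A.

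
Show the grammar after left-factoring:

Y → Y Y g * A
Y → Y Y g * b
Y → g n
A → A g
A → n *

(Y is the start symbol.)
Y → Y Y g * Y'
Y' → A
Y' → b
Y → g n
A → A g
A → n *

Left-factoring transforms A → αβ₁ | αβ₂ into A → αA' and A' → β₁ | β₂
(α is the longest common prefix among the alternatives). Repeat until
no nonterminal has two alternatives with a common prefix.

Round 1: Y has alternatives sharing prefix 'Y Y g *'. Introduce Y': Y → Y Y g * Y'
  Add: Y' → A
  Add: Y' → b

No remaining common prefixes — done.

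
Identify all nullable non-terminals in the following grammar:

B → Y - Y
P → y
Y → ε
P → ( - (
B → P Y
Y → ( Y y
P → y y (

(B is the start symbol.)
A non-terminal is nullable if it can derive ε (the empty string): either it has an ε-production, or it has a production whose right-hand side consists entirely of nullable non-terminals.

ε-productions: Y → ε
So Y is immediately nullable.
No further non-terminal can be added: every production for the remaining non-terminals contains a terminal or a non-nullable non-terminal.
Nullable = { 'Y' }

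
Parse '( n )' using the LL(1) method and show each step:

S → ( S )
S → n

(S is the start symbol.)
LL(1) parsing maintains a stack (initially the start symbol over $) and the input. At each step: if the stack top is a terminal, match it against the current input token; if it is a non-terminal N, replace it with the RHS of M[N, lookahead] (the unique production whose predict set contains the lookahead).

Stack is shown with the top on the left.

Stack    Input    Action
------------------------
S $      ( n ) $  output S → ( S )
( S ) $  ( n ) $  match '('
S ) $    n ) $    output S → n
n ) $    n ) $    match 'n'
) $      ) $      match ')'
$        $        accept

The string is accepted.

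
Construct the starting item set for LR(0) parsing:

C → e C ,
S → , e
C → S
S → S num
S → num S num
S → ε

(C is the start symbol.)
First, augment the grammar with C' → C
I₀ = CLOSURE({ [C' → . C] }):
  [C' → . C] has the dot before C: add [C → . e C ,], [C → . S]
  [C → . S] has the dot before S: add [S → . , e], [S → . S num], [S → . num S num], [S → .]
No further items can be added.

I₀ = { [C → . S], [C → . e C ,], [C' → . C], [S → . , e], [S → . S num], [S → . num S num], [S → .] }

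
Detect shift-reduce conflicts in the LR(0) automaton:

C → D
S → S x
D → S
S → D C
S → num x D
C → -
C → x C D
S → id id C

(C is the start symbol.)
Augment with C' → C and build the canonical LR(0) collection (I0 = CLOSURE({[C' → . C]}), then GOTO on every symbol after a dot until no new states appear). It has 16 states:
  I0: { [C → . -], [C → . D], [C → . x C D], [C' → . C], [D → . S], [S → . D C], [S → . S x], [S → . id id C], [S → . num x D] }  — shift
  I1: { [C → - .] }  — reduce
  I2: { [C' → C .] }  — accept
  I3: { [C → . -], [C → . D], [C → . x C D], [C → D .], [D → . S], [S → . D C], [S → . S x], [S → . id id C], [S → . num x D], [S → D . C] }  — shift, reduce
  I4: { [D → S .], [S → S . x] }  — shift, reduce
  I5: { [S → id . id C] }  — shift
  I6: { [S → num . x D] }  — shift
  I7: { [C → . -], [C → . D], [C → . x C D], [C → x . C D], [D → . S], [S → . D C], [S → . S x], [S → . id id C], [S → . num x D] }  — shift
  I8: { [C → x C . D], [D → . S], [S → . D C], [S → . S x], [S → . id id C], [S → . num x D] }  — shift
  I9: { [C → . -], [C → . D], [C → . x C D], [C → x C D .], [D → . S], [S → . D C], [S → . S x], [S → . id id C], [S → . num x D], [S → D . C] }  — shift, reduce
  I10: { [S → D C .] }  — reduce
  I11: { [D → . S], [S → . D C], [S → . S x], [S → . id id C], [S → . num x D], [S → num x . D] }  — shift
  I12: { [C → . -], [C → . D], [C → . x C D], [D → . S], [S → . D C], [S → . S x], [S → . id id C], [S → . num x D], [S → D . C], [S → num x D .] }  — shift, reduce
  I13: { [C → . -], [C → . D], [C → . x C D], [D → . S], [S → . D C], [S → . S x], [S → . id id C], [S → . num x D], [S → id id . C] }  — shift
  I14: { [S → id id C .] }  — reduce
  I15: { [S → S x .] }  — reduce

I3 contains reduce item [C → D .] and shift items [C → . -], [C → . x C D], [S → . id id C], [S → . num x D] — shift-reduce conflict.
I4 contains reduce item [D → S .] and shift item [S → S . x] — shift-reduce conflict.
I9 contains reduce item [C → x C D .] and shift items [C → . -], [C → . x C D], [S → . id id C], [S → . num x D] — shift-reduce conflict.
I12 contains reduce item [S → num x D .] and shift items [C → . -], [C → . x C D], [S → . id id C], [S → . num x D] — shift-reduce conflict.

Answer: Yes — I3: [C → D .] vs [C → . -]; I4: [D → S .] vs [S → S . x]; I9: [C → x C D .] vs [C → . -]; I12: [S → num x D .] vs [C → . -]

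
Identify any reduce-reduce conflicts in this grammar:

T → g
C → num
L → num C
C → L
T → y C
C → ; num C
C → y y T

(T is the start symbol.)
A reduce-reduce conflict occurs when an LR(0) state has two complete items [A → α .] and [B → β .] — both call for a reduction, and with no lookahead the parser cannot choose between them.

Augment with T' → T and build the canonical LR(0) collection (I0 = CLOSURE({[T' → . T]}), then GOTO on every symbol after a dot until no new states appear). It has 14 states:
  I0: { [T → . g], [T → . y C], [T' → . T] }  — shift
  I1: { [T' → T .] }  — accept
  I2: { [T → g .] }  — reduce
  I3: { [C → . ; num C], [C → . L], [C → . num], [C → . y y T], [L → . num C], [T → y . C] }  — shift
  I4: { [C → ; . num C] }  — shift
  I5: { [T → y C .] }  — reduce
  I6: { [C → L .] }  — reduce
  I7: { [C → . ; num C], [C → . L], [C → . num], [C → . y y T], [C → num .], [L → . num C], [L → num . C] }  — shift, reduce
  I8: { [C → y . y T] }  — shift
  I9: { [C → y y . T], [T → . g], [T → . y C] }  — shift
  I10: { [C → y y T .] }  — reduce
  I11: { [L → num C .] }  — reduce
  I12: { [C → . ; num C], [C → . L], [C → . num], [C → . y y T], [C → ; num . C], [L → . num C] }  — shift
  I13: { [C → ; num C .] }  — reduce

No state contains more than one complete item.

Answer: No reduce-reduce conflicts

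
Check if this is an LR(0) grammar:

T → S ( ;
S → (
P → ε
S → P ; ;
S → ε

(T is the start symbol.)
A grammar is LR(0) if no state in the canonical LR(0) collection has:
  - both a shift item (dot before a terminal) and a complete item (shift-reduce conflict), or
  - two or more complete items (reduce-reduce conflict; the accept item [T' → T .] counts as a complete item here).

Augment with T' → T and build the canonical LR(0) collection (I0 = CLOSURE({[T' → . T]}), then GOTO on every symbol after a dot until no new states appear). It has 9 states:
  I0: { [P → .], [S → . (], [S → . P ; ;], [S → .], [T → . S ( ;], [T' → . T] }  — shift, 2 reduces
  I1: { [S → ( .] }  — reduce
  I2: { [S → P . ; ;] }  — shift
  I3: { [T → S . ( ;] }  — shift
  I4: { [T' → T .] }  — accept
  I5: { [T → S ( . ;] }  — shift
  I6: { [T → S ( ; .] }  — reduce
  I7: { [S → P ; . ;] }  — shift
  I8: { [S → P ; ; .] }  — reduce

Conflict in state I0:
  Shift-reduce conflict between [P → .] and [S → . (]
So the grammar is NOT LR(0).

Answer: No. Shift-reduce conflict between [P → .] and [S → . (]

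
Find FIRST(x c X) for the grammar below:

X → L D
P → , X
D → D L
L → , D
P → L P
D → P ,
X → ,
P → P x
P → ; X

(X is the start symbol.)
To compute FIRST(x c X), process the symbols left to right:
Symbol x is a terminal. Add 'x' and stop.
FIRST(x c X) = { 'x' }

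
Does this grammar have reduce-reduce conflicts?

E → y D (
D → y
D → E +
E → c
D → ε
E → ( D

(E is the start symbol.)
Yes — I7: [D → .] vs [D → y .]

Augment with E' → E and build the canonical LR(0) collection (I0 = CLOSURE({[E' → . E]}), then GOTO on every symbol after a dot until no new states appear). It has 11 states:
  I0: { [E → . ( D], [E → . c], [E → . y D (], [E' → . E] }  — shift
  I1: { [D → . E +], [D → . y], [D → .], [E → ( . D], [E → . ( D], [E → . c], [E → . y D (] }  — shift, reduce
  I2: { [E' → E .] }  — accept
  I3: { [E → c .] }  — reduce
  I4: { [D → . E +], [D → . y], [D → .], [E → . ( D], [E → . c], [E → . y D (], [E → y . D (] }  — shift, reduce
  I5: { [E → y D . (] }  — shift
  I6: { [D → E . +] }  — shift
  I7: { [D → . E +], [D → . y], [D → .], [D → y .], [E → . ( D], [E → . c], [E → . y D (], [E → y . D (] }  — shift, 2 reduces
  I8: { [D → E + .] }  — reduce
  I9: { [E → y D ( .] }  — reduce
  I10: { [E → ( D .] }  — reduce

I7 contains complete items [D → .], [D → y .] — reduce-reduce conflict.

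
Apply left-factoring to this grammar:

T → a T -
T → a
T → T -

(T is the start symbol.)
Left-factoring transforms A → αβ₁ | αβ₂ into A → αA' and A' → β₁ | β₂
(α is the longest common prefix among the alternatives). Repeat until
no nonterminal has two alternatives with a common prefix.

Round 1: T has alternatives sharing prefix 'a'. Introduce T': T → a T'
  Add: T' → T -
  Add: T' → ε

No remaining common prefixes — done.

Resulting grammar:
T → a T'
T' → T -
T' → ε
T → T -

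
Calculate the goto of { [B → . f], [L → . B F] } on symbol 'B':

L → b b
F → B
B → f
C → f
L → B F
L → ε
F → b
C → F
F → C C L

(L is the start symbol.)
GOTO(I, 'B') = CLOSURE({ [A → αX.β] : [A → α.Xβ] ∈ I, X = 'B' })

Items with dot before 'B', with the dot advanced:
  [L → . B F] → [L → B . F]
Closure of the advanced items:
  [L → B . F] has the dot before F: add [F → . B], [F → . b], [F → . C C L]
  [F → . B] has the dot before B: add [B → . f]
  [F → . C C L] has the dot before C: add [C → . f], [C → . F]

GOTO = { [B → . f], [C → . F], [C → . f], [F → . B], [F → . C C L], [F → . b], [L → B . F] }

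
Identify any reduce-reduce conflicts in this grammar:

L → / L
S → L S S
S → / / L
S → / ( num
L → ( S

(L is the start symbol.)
A reduce-reduce conflict occurs when an LR(0) state has two complete items [A → α .] and [B → β .] — both call for a reduction, and with no lookahead the parser cannot choose between them.

Augment with L' → L and build the canonical LR(0) collection (I0 = CLOSURE({[L' → . L]}), then GOTO on every symbol after a dot until no new states appear). It has 14 states:
  I0: { [L → . ( S], [L → . / L], [L' → . L] }  — shift
  I1: { [L → ( . S], [L → . ( S], [L → . / L], [S → . / ( num], [S → . / / L], [S → . L S S] }  — shift
  I2: { [L → . ( S], [L → . / L], [L → / . L] }  — shift
  I3: { [L' → L .] }  — accept
  I4: { [L → / L .] }  — reduce
  I5: { [L → . ( S], [L → . / L], [L → / . L], [S → / . ( num], [S → / . / L] }  — shift
  I6: { [L → . ( S], [L → . / L], [S → . / ( num], [S → . / / L], [S → . L S S], [S → L . S S] }  — shift
  I7: { [L → ( S .] }  — reduce
  I8: { [L → . ( S], [L → . / L], [S → . / ( num], [S → . / / L], [S → . L S S], [S → L S . S] }  — shift
  I9: { [S → L S S .] }  — reduce
  I10: { [L → ( . S], [L → . ( S], [L → . / L], [S → . / ( num], [S → . / / L], [S → . L S S], [S → / ( . num] }  — shift
  I11: { [L → . ( S], [L → . / L], [L → / . L], [S → / / . L] }  — shift
  I12: { [L → / L .], [S → / / L .] }  — 2 reduces
  I13: { [S → / ( num .] }  — reduce

I12 contains complete items [L → / L .], [S → / / L .] — reduce-reduce conflict.

Answer: Yes — I12: [L → / L .] vs [S → / / L .]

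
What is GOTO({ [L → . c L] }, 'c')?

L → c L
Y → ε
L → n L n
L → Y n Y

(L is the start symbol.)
GOTO(I, 'c') = CLOSURE({ [A → αX.β] : [A → α.Xβ] ∈ I, X = 'c' })

Items with dot before 'c', with the dot advanced:
  [L → . c L] → [L → c . L]
Closure of the advanced items:
  [L → c . L] has the dot before L: add [L → . c L], [L → . n L n], [L → . Y n Y]
  [L → . Y n Y] has the dot before Y: add [Y → .]

GOTO = { [L → . Y n Y], [L → . c L], [L → . n L n], [L → c . L], [Y → .] }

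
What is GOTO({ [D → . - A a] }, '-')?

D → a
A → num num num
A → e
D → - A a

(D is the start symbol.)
{ [A → . e], [A → . num num num], [D → - . A a] }

GOTO(I, '-') = CLOSURE({ [A → αX.β] : [A → α.Xβ] ∈ I, X = '-' })

Items with dot before '-', with the dot advanced:
  [D → . - A a] → [D → - . A a]
Closure of the advanced items:
  [D → - . A a] has the dot before A: add [A → . num num num], [A → . e]

GOTO = { [A → . e], [A → . num num num], [D → - . A a] }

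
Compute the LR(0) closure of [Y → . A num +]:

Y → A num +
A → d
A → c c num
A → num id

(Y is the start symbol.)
To compute CLOSURE, for each item [A → α.Bβ] where B is a non-terminal, add [B → .γ] for all productions B → γ; repeat for the newly added items until nothing changes.

Start with: [Y → . A num +]
  [Y → . A num +] has the dot before A: add [A → . d], [A → . c c num], [A → . num id]
No further items can be added.

CLOSURE = { [A → . c c num], [A → . d], [A → . num id], [Y → . A num +] }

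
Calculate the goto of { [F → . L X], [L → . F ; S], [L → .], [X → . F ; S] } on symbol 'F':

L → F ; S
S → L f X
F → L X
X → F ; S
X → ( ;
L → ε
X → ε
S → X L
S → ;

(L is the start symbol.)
{ [L → F . ; S], [X → F . ; S] }

GOTO(I, 'F') = CLOSURE({ [A → αX.β] : [A → α.Xβ] ∈ I, X = 'F' })

Items with dot before 'F', with the dot advanced:
  [L → . F ; S] → [L → F . ; S]
  [X → . F ; S] → [X → F . ; S]
Closure adds nothing (no advanced item has the dot before a non-terminal).

GOTO = { [L → F . ; S], [X → F . ; S] }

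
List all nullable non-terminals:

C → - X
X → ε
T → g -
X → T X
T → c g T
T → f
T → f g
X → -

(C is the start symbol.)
{ 'X' }

ε-productions: X → ε
So X is immediately nullable.
No further non-terminal can be added: every production for the remaining non-terminals contains a terminal or a non-nullable non-terminal.
Nullable = { 'X' }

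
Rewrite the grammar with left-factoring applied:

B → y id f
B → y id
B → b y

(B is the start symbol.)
B → y id B'
B' → f
B' → ε
B → b y

Left-factoring transforms A → αβ₁ | αβ₂ into A → αA' and A' → β₁ | β₂
(α is the longest common prefix among the alternatives). Repeat until
no nonterminal has two alternatives with a common prefix.

Round 1: B has alternatives sharing prefix 'y id'. Introduce B': B → y id B'
  Add: B' → f
  Add: B' → ε

No remaining common prefixes — done.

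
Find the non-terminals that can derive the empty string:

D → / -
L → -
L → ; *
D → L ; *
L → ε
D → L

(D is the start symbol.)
A non-terminal is nullable if it can derive ε (the empty string): either it has an ε-production, or it has a production whose right-hand side consists entirely of nullable non-terminals.

ε-productions: L → ε
So L is immediately nullable.
D → L: every symbol on the right is nullable, so D is nullable too.
Every non-terminal is now nullable.
Nullable = { 'D', 'L' }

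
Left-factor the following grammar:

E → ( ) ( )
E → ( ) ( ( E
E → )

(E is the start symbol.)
Left-factoring transforms A → αβ₁ | αβ₂ into A → αA' and A' → β₁ | β₂
(α is the longest common prefix among the alternatives). Repeat until
no nonterminal has two alternatives with a common prefix.

Round 1: E has alternatives sharing prefix '( ) ('. Introduce E': E → ( ) ( E'
  Add: E' → )
  Add: E' → ( E

No remaining common prefixes — done.

Resulting grammar:
E → ( ) ( E'
E' → )
E' → ( E
E → )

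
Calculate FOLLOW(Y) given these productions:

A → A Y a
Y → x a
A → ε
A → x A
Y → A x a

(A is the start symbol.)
{ 'a' }

In A → A Y a: Y is followed by a, add FIRST(a) \ {ε} = { 'a' }

Taking the union: FOLLOW(Y) = { 'a' }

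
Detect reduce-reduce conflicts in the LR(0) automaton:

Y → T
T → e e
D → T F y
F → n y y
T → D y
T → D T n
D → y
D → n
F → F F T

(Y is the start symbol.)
Yes — I17: [D → y .] vs [T → D y .]

Augment with Y' → Y and build the canonical LR(0) collection (I0 = CLOSURE({[Y' → . Y]}), then GOTO on every symbol after a dot until no new states appear). It has 19 states:
  I0: { [D → . T F y], [D → . n], [D → . y], [T → . D T n], [T → . D y], [T → . e e], [Y → . T], [Y' → . Y] }  — shift
  I1: { [D → . T F y], [D → . n], [D → . y], [T → . D T n], [T → . D y], [T → . e e], [T → D . T n], [T → D . y] }  — shift
  I2: { [D → T . F y], [F → . F F T], [F → . n y y], [Y → T .] }  — shift, reduce
  I3: { [Y' → Y .] }  — accept
  I4: { [T → e . e] }  — shift
  I5: { [D → n .] }  — reduce
  I6: { [D → y .] }  — reduce
  I7: { [T → e e .] }  — reduce
  I8: { [D → T F . y], [F → . F F T], [F → . n y y], [F → F . F T] }  — shift
  I9: { [F → n . y y] }  — shift
  I10: { [F → n y . y] }  — shift
  I11: { [F → n y y .] }  — reduce
  I12: { [D → . T F y], [D → . n], [D → . y], [F → . F F T], [F → . n y y], [F → F . F T], [F → F F . T], [T → . D T n], [T → . D y], [T → . e e] }  — shift
  I13: { [D → T F y .] }  — reduce
  I14: { [D → T . F y], [F → . F F T], [F → . n y y], [F → F F T .] }  — shift, reduce
  I15: { [D → n .], [F → n . y y] }  — shift, reduce
  I16: { [D → T . F y], [F → . F F T], [F → . n y y], [T → D T . n] }  — shift
  I17: { [D → y .], [T → D y .] }  — 2 reduces
  I18: { [F → n . y y], [T → D T n .] }  — shift, reduce

I17 contains complete items [D → y .], [T → D y .] — reduce-reduce conflict.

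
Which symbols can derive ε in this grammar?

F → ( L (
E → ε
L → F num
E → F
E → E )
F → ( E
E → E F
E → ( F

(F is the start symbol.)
{ 'E' }

ε-productions: E → ε
So E is immediately nullable.
No further non-terminal can be added: every production for the remaining non-terminals contains a terminal or a non-nullable non-terminal.
Nullable = { 'E' }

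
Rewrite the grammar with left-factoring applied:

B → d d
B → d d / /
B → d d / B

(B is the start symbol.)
Left-factoring transforms A → αβ₁ | αβ₂ into A → αA' and A' → β₁ | β₂
(α is the longest common prefix among the alternatives). Repeat until
no nonterminal has two alternatives with a common prefix.

Round 1: B has alternatives sharing prefix 'd d'. Introduce B': B → d d B'
  Add: B' → ε
  Add: B' → / /
  Add: B' → / B

Round 2: B' has alternatives sharing prefix '/'. Introduce B'': B' → / B''
  Add: B'' → /
  Add: B'' → B

No remaining common prefixes — done.

Resulting grammar:
B → d d B'
B' → ε
B' → / B''
B'' → /
B'' → B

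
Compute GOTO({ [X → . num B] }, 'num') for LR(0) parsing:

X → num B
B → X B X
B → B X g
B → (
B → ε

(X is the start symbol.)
{ [B → . (], [B → . B X g], [B → . X B X], [B → .], [X → . num B], [X → num . B] }

GOTO(I, 'num') = CLOSURE({ [A → αX.β] : [A → α.Xβ] ∈ I, X = 'num' })

Items with dot before 'num', with the dot advanced:
  [X → . num B] → [X → num . B]
Closure of the advanced items:
  [X → num . B] has the dot before B: add [B → . X B X], [B → . B X g], [B → . (], [B → .]
  [B → . X B X] has the dot before X: add [X → . num B]

GOTO = { [B → . (], [B → . B X g], [B → . X B X], [B → .], [X → . num B], [X → num . B] }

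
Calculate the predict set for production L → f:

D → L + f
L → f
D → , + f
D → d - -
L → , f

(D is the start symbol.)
{ 'f' }

PREDICT(L → f) = (FIRST(RHS) \ {ε}) ∪ (FOLLOW(L) if ε ∈ FIRST(RHS), i.e. RHS ⇒* ε)
FIRST(f) = { 'f' }
ε ∉ FIRST(f), so FOLLOW(L) is not added.
PREDICT(L → f) = { 'f' }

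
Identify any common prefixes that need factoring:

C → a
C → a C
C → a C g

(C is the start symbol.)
Yes, C has productions with common prefix 'a'

Left-factoring is needed when two productions for the same non-terminal
share a common prefix on the right-hand side.

Productions for C:
  C → a
  C → a C
  C → a C g

Found common prefix 'a' in productions for C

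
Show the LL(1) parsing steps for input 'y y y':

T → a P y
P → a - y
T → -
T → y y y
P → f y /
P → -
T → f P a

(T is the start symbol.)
LL(1) parsing maintains a stack (initially the start symbol over $) and the input. At each step: if the stack top is a terminal, match it against the current input token; if it is a non-terminal N, replace it with the RHS of M[N, lookahead] (the unique production whose predict set contains the lookahead).

Stack is shown with the top on the left.

Stack    Input    Action
------------------------
T $      y y y $  output T → y y y
y y y $  y y y $  match 'y'
y y $    y y $    match 'y'
y $      y $      match 'y'
$        $        accept

The string is accepted.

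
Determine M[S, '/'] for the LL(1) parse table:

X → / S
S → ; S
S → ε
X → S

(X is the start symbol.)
To find M[S, '/'], we find productions for S where '/' is in the predict set (PREDICT(N → α) = (FIRST(α) \ {ε}) ∪ (FOLLOW(N) if α ⇒* ε)).

Relevant sets:
  FOLLOW(S) = { $ }

S → ; S: PREDICT = { ';' }
S → ε: PREDICT = { $ }

M[S, '/'] is empty (no production applies)

Answer: Empty (error entry)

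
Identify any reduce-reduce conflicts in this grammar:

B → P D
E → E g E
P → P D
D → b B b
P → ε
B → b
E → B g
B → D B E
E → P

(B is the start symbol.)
A reduce-reduce conflict occurs when an LR(0) state has two complete items [A → α .] and [B → β .] — both call for a reduction, and with no lookahead the parser cannot choose between them.

Augment with B' → B and build the canonical LR(0) collection (I0 = CLOSURE({[B' → . B]}), then GOTO on every symbol after a dot until no new states appear). It has 16 states:
  I0: { [B → . D B E], [B → . P D], [B → . b], [B' → . B], [D → . b B b], [P → . P D], [P → .] }  — shift, reduce
  I1: { [B' → B .] }  — accept
  I2: { [B → . D B E], [B → . P D], [B → . b], [B → D . B E], [D → . b B b], [P → . P D], [P → .] }  — shift, reduce
  I3: { [B → P . D], [D → . b B b], [P → P . D] }  — shift
  I4: { [B → . D B E], [B → . P D], [B → . b], [B → b .], [D → . b B b], [D → b . B b], [P → . P D], [P → .] }  — shift, 2 reduces
  I5: { [D → b B . b] }  — shift
  I6: { [D → b B b .] }  — reduce
  I7: { [B → P D .], [P → P D .] }  — 2 reduces
  I8: { [B → . D B E], [B → . P D], [B → . b], [D → . b B b], [D → b . B b], [P → . P D], [P → .] }  — shift, reduce
  I9: { [B → . D B E], [B → . P D], [B → . b], [B → D B . E], [D → . b B b], [E → . B g], [E → . E g E], [E → . P], [P → . P D], [P → .] }  — shift, reduce
  I10: { [E → B . g] }  — shift
  I11: { [B → D B E .], [E → E . g E] }  — shift, reduce
  I12: { [B → P . D], [D → . b B b], [E → P .], [P → P . D] }  — shift, reduce
  I13: { [B → . D B E], [B → . P D], [B → . b], [D → . b B b], [E → . B g], [E → . E g E], [E → . P], [E → E g . E], [P → . P D], [P → .] }  — shift, reduce
  I14: { [E → E . g E], [E → E g E .] }  — shift, reduce
  I15: { [E → B g .] }  — reduce

I4 contains complete items [B → b .], [P → .] — reduce-reduce conflict.
I7 contains complete items [B → P D .], [P → P D .] — reduce-reduce conflict.

Answer: Yes — I4: [B → b .] vs [P → .]; I7: [B → P D .] vs [P → P D .]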